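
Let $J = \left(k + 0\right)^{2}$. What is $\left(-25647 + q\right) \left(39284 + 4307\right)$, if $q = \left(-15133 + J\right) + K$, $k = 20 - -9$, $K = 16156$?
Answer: $-1036724753$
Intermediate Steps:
$k = 29$ ($k = 20 + 9 = 29$)
$J = 841$ ($J = \left(29 + 0\right)^{2} = 29^{2} = 841$)
$q = 1864$ ($q = \left(-15133 + 841\right) + 16156 = -14292 + 16156 = 1864$)
$\left(-25647 + q\right) \left(39284 + 4307\right) = \left(-25647 + 1864\right) \left(39284 + 4307\right) = \left(-23783\right) 43591 = -1036724753$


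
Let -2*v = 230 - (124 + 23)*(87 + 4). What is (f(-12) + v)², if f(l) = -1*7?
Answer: 172475689/4 ≈ 4.3119e+7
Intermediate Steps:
f(l) = -7
v = 13147/2 (v = -(230 - (124 + 23)*(87 + 4))/2 = -(230 - 147*91)/2 = -(230 - 1*13377)/2 = -(230 - 13377)/2 = -½*(-13147) = 13147/2 ≈ 6573.5)
(f(-12) + v)² = (-7 + 13147/2)² = (13133/2)² = 172475689/4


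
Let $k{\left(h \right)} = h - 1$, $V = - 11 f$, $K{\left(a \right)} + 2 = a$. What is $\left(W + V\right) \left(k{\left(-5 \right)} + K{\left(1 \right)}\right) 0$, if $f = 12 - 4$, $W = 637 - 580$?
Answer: $0$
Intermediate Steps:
$K{\left(a \right)} = -2 + a$
$W = 57$ ($W = 637 - 580 = 57$)
$f = 8$
$V = -88$ ($V = \left(-11\right) 8 = -88$)
$k{\left(h \right)} = -1 + h$
$\left(W + V\right) \left(k{\left(-5 \right)} + K{\left(1 \right)}\right) 0 = \left(57 - 88\right) \left(\left(-1 - 5\right) + \left(-2 + 1\right)\right) 0 = - 31 \left(-6 - 1\right) 0 = - 31 \left(\left(-7\right) 0\right) = \left(-31\right) 0 = 0$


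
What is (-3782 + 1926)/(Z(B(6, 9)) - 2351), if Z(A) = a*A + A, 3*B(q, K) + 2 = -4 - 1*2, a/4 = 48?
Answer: 5568/8597 ≈ 0.64767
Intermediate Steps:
a = 192 (a = 4*48 = 192)
B(q, K) = -8/3 (B(q, K) = -2/3 + (-4 - 1*2)/3 = -2/3 + (-4 - 2)/3 = -2/3 + (1/3)*(-6) = -2/3 - 2 = -8/3)
Z(A) = 193*A (Z(A) = 192*A + A = 193*A)
(-3782 + 1926)/(Z(B(6, 9)) - 2351) = (-3782 + 1926)/(193*(-8/3) - 2351) = -1856/(-1544/3 - 2351) = -1856/(-8597/3) = -1856*(-3/8597) = 5568/8597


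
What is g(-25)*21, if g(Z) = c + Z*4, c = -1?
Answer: -2121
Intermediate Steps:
g(Z) = -1 + 4*Z (g(Z) = -1 + Z*4 = -1 + 4*Z)
g(-25)*21 = (-1 + 4*(-25))*21 = (-1 - 100)*21 = -101*21 = -2121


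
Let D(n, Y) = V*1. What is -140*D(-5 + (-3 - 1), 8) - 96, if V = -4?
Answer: 464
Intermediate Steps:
D(n, Y) = -4 (D(n, Y) = -4*1 = -4)
-140*D(-5 + (-3 - 1), 8) - 96 = -140*(-4) - 96 = 560 - 96 = 464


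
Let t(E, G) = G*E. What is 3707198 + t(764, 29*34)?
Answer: 4460502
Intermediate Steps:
t(E, G) = E*G
3707198 + t(764, 29*34) = 3707198 + 764*(29*34) = 3707198 + 764*986 = 3707198 + 753304 = 4460502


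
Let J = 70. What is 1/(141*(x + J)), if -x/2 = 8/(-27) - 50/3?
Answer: 9/131882 ≈ 6.8243e-5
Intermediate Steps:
x = 916/27 (x = -2*(8/(-27) - 50/3) = -2*(8*(-1/27) - 50*1/3) = -2*(-8/27 - 50/3) = -2*(-458/27) = 916/27 ≈ 33.926)
1/(141*(x + J)) = 1/(141*(916/27 + 70)) = 1/(141*(2806/27)) = 1/(131882/9) = 9/131882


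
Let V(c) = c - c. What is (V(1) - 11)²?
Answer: 121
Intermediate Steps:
V(c) = 0
(V(1) - 11)² = (0 - 11)² = (-11)² = 121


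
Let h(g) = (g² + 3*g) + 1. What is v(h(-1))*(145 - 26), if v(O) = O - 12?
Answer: -1547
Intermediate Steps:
h(g) = 1 + g² + 3*g
v(O) = -12 + O
v(h(-1))*(145 - 26) = (-12 + (1 + (-1)² + 3*(-1)))*(145 - 26) = (-12 + (1 + 1 - 3))*119 = (-12 - 1)*119 = -13*119 = -1547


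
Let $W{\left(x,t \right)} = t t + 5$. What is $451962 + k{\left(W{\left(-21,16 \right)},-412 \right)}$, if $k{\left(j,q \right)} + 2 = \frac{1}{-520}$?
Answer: $\frac{235019199}{520} \approx 4.5196 \cdot 10^{5}$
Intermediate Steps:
$W{\left(x,t \right)} = 5 + t^{2}$ ($W{\left(x,t \right)} = t^{2} + 5 = 5 + t^{2}$)
$k{\left(j,q \right)} = - \frac{1041}{520}$ ($k{\left(j,q \right)} = -2 + \frac{1}{-520} = -2 - \frac{1}{520} = - \frac{1041}{520}$)
$451962 + k{\left(W{\left(-21,16 \right)},-412 \right)} = 451962 - \frac{1041}{520} = \frac{235019199}{520}$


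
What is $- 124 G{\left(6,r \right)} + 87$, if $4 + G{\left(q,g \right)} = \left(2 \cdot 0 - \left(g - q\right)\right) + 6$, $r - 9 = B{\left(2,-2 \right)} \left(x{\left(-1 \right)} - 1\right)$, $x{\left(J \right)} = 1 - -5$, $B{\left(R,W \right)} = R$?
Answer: $1451$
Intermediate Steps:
$x{\left(J \right)} = 6$ ($x{\left(J \right)} = 1 + 5 = 6$)
$r = 19$ ($r = 9 + 2 \left(6 - 1\right) = 9 + 2 \cdot 5 = 9 + 10 = 19$)
$G{\left(q,g \right)} = 2 + q - g$ ($G{\left(q,g \right)} = -4 + \left(\left(2 \cdot 0 - \left(g - q\right)\right) + 6\right) = -4 + \left(\left(0 - \left(g - q\right)\right) + 6\right) = -4 - \left(-6 + g - q\right) = -4 + \left(6 + q - g\right) = 2 + q - g$)
$- 124 G{\left(6,r \right)} + 87 = - 124 \left(2 + 6 - 19\right) + 87 = \left(-124\right) \left(-11\right) + 87 = 1364 + 87 = 1451$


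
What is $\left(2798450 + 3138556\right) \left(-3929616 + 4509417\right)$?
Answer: $3442282015806$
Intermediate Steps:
$\left(2798450 + 3138556\right) \left(-3929616 + 4509417\right) = 5937006 \cdot 579801 = 3442282015806$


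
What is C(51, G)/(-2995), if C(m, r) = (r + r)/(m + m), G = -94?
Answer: 94/152745 ≈ 0.00061540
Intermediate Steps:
C(m, r) = r/m (C(m, r) = (2*r)/((2*m)) = (2*r)*(1/(2*m)) = r/m)
C(51, G)/(-2995) = -94/51/(-2995) = -94*1/51*(-1/2995) = -94/51*(-1/2995) = 94/152745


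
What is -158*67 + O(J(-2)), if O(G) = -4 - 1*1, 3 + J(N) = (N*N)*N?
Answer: -10591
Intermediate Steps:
J(N) = -3 + N³ (J(N) = -3 + (N*N)*N = -3 + N²*N = -3 + N³)
O(G) = -5 (O(G) = -4 - 1 = -5)
-158*67 + O(J(-2)) = -158*67 - 5 = -10586 - 5 = -10591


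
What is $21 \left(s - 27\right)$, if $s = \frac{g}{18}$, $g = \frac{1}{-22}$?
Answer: $- \frac{74851}{132} \approx -567.05$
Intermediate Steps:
$g = - \frac{1}{22} \approx -0.045455$
$s = - \frac{1}{396}$ ($s = - \frac{1}{22 \cdot 18} = \left(- \frac{1}{22}\right) \frac{1}{18} = - \frac{1}{396} \approx -0.0025253$)
$21 \left(s - 27\right) = 21 \left(- \frac{1}{396} - 27\right) = 21 \left(- \frac{10693}{396}\right) = - \frac{74851}{132}$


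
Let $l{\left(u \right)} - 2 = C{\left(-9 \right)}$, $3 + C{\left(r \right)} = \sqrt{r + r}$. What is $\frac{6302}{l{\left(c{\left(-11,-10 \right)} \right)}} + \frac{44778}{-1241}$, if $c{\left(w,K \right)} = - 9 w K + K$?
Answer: $- \frac{510092}{1387} - \frac{18906 i \sqrt{2}}{19} \approx -367.77 - 1407.2 i$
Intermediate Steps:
$c{\left(w,K \right)} = K - 9 K w$ ($c{\left(w,K \right)} = - 9 K w + K = K - 9 K w$)
$C{\left(r \right)} = -3 + \sqrt{2} \sqrt{r}$ ($C{\left(r \right)} = -3 + \sqrt{r + r} = -3 + \sqrt{2 r} = -3 + \sqrt{2} \sqrt{r}$)
$l{\left(u \right)} = -1 + 3 i \sqrt{2}$ ($l{\left(u \right)} = 2 - \left(3 - \sqrt{2} \sqrt{-9}\right) = 2 - \left(3 - \sqrt{2} \cdot 3 i\right) = 2 - \left(3 - 3 i \sqrt{2}\right) = -1 + 3 i \sqrt{2}$)
$\frac{6302}{l{\left(c{\left(-11,-10 \right)} \right)}} + \frac{44778}{-1241} = \frac{6302}{-1 + 3 i \sqrt{2}} + \frac{44778}{-1241} = \frac{6302}{-1 + 3 i \sqrt{2}} + 44778 \left(- \frac{1}{1241}\right) = \frac{6302}{-1 + 3 i \sqrt{2}} - \frac{2634}{73} = - \frac{2634}{73} + \frac{6302}{-1 + 3 i \sqrt{2}}$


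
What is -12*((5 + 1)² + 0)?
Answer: -432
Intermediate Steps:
-12*((5 + 1)² + 0) = -12*(6² + 0) = -12*(36 + 0) = -12*36 = -432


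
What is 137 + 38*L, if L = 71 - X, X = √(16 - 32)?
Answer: 2835 - 152*I ≈ 2835.0 - 152.0*I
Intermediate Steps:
X = 4*I (X = √(-16) = 4*I ≈ 4.0*I)
L = 71 - 4*I ≈ 71.0 - 4.0*I
137 + 38*L = 137 + 38*(71 - 4*I) = 137 + (2698 - 152*I) = 2835 - 152*I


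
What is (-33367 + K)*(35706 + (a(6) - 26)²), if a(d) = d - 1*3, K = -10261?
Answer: -1580860580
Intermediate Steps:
a(d) = -3 + d (a(d) = d - 3 = -3 + d)
(-33367 + K)*(35706 + (a(6) - 26)²) = (-33367 - 10261)*(35706 + ((-3 + 6) - 26)²) = -43628*(35706 + (3 - 26)²) = -43628*(35706 + (-23)²) = -43628*(35706 + 529) = -43628*36235 = -1580860580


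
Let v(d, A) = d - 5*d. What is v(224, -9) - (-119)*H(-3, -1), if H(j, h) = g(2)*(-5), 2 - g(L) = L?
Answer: -896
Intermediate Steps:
g(L) = 2 - L
v(d, A) = -4*d
H(j, h) = 0 (H(j, h) = (2 - 1*2)*(-5) = (2 - 2)*(-5) = 0*(-5) = 0)
v(224, -9) - (-119)*H(-3, -1) = -4*224 - (-119)*0 = -896 - 1*0 = -896 + 0 = -896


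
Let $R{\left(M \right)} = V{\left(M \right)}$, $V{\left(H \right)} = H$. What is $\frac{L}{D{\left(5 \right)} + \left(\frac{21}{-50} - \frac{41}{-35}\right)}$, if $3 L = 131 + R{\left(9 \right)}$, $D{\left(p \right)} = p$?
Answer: $\frac{49000}{6039} \approx 8.1139$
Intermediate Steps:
$R{\left(M \right)} = M$
$L = \frac{140}{3}$ ($L = \frac{131 + 9}{3} = \frac{1}{3} \cdot 140 = \frac{140}{3} \approx 46.667$)
$\frac{L}{D{\left(5 \right)} + \left(\frac{21}{-50} - \frac{41}{-35}\right)} = \frac{140}{3 \left(5 + \left(\frac{21}{-50} - \frac{41}{-35}\right)\right)} = \frac{140}{3 \left(5 + \left(21 \left(- \frac{1}{50}\right) - - \frac{41}{35}\right)\right)} = \frac{140}{3 \left(5 + \left(- \frac{21}{50} + \frac{41}{35}\right)\right)} = \frac{140}{3 \left(5 + \frac{263}{350}\right)} = \frac{140}{3 \cdot \frac{2013}{350}} = \frac{140}{3} \cdot \frac{350}{2013} = \frac{49000}{6039}$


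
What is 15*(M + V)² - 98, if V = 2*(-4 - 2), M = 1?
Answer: 1717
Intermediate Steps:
V = -12 (V = 2*(-6) = -12)
15*(M + V)² - 98 = 15*(1 - 12)² - 98 = 15*(-11)² - 98 = 15*121 - 98 = 1815 - 98 = 1717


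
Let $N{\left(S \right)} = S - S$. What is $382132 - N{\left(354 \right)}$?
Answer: $382132$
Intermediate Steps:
$N{\left(S \right)} = 0$
$382132 - N{\left(354 \right)} = 382132 - 0 = 382132 + 0 = 382132$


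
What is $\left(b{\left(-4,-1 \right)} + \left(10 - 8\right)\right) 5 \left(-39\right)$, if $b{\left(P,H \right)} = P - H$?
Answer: $195$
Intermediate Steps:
$\left(b{\left(-4,-1 \right)} + \left(10 - 8\right)\right) 5 \left(-39\right) = \left(\left(-4 - -1\right) + \left(10 - 8\right)\right) 5 \left(-39\right) = \left(\left(-4 + 1\right) + \left(10 - 8\right)\right) 5 \left(-39\right) = \left(-3 + 2\right) 5 \left(-39\right) = \left(-1\right) 5 \left(-39\right) = \left(-5\right) \left(-39\right) = 195$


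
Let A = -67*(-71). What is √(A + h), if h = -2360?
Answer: √2397 ≈ 48.959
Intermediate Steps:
A = 4757
√(A + h) = √(4757 - 2360) = √2397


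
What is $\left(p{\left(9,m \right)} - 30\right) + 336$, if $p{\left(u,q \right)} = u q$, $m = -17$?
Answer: $153$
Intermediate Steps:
$p{\left(u,q \right)} = q u$
$\left(p{\left(9,m \right)} - 30\right) + 336 = \left(\left(-17\right) 9 - 30\right) + 336 = \left(-153 - 30\right) + 336 = -183 + 336 = 153$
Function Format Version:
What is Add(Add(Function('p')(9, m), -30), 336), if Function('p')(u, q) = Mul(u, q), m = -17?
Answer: 153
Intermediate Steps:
Function('p')(u, q) = Mul(q, u)
Add(Add(Function('p')(9, m), -30), 336) = Add(Add(Mul(-17, 9), -30), 336) = Add(Add(-153, -30), 336) = Add(-183, 336) = 153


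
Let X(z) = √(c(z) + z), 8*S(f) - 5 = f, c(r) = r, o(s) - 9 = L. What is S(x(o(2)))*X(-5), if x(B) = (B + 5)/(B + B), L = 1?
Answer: 23*I*√10/32 ≈ 2.2729*I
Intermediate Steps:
o(s) = 10 (o(s) = 9 + 1 = 10)
x(B) = (5 + B)/(2*B) (x(B) = (5 + B)/((2*B)) = (5 + B)*(1/(2*B)) = (5 + B)/(2*B))
S(f) = 5/8 + f/8
X(z) = √2*√z (X(z) = √(z + z) = √(2*z) = √2*√z)
S(x(o(2)))*X(-5) = (5/8 + ((½)*(5 + 10)/10)/8)*(√2*√(-5)) = (5/8 + ((½)*(⅒)*15)/8)*(√2*(I*√5)) = (5/8 + (⅛)*(¾))*(I*√10) = (5/8 + 3/32)*(I*√10) = 23*(I*√10)/32 = 23*I*√10/32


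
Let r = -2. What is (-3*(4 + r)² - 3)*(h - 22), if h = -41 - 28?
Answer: 1365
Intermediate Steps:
h = -69
(-3*(4 + r)² - 3)*(h - 22) = (-3*(4 - 2)² - 3)*(-69 - 22) = (-3*2² - 3)*(-91) = (-3*4 - 3)*(-91) = (-12 - 3)*(-91) = -15*(-91) = 1365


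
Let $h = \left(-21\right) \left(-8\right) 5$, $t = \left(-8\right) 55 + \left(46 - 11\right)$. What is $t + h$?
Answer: $435$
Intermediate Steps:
$t = -405$ ($t = -440 + 35 = -405$)
$h = 840$ ($h = 168 \cdot 5 = 840$)
$t + h = -405 + 840 = 435$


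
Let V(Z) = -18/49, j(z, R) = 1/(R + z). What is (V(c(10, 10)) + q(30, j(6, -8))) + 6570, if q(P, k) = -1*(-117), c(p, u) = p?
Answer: 327645/49 ≈ 6686.6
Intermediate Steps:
V(Z) = -18/49 (V(Z) = -18*1/49 = -18/49)
q(P, k) = 117
(V(c(10, 10)) + q(30, j(6, -8))) + 6570 = (-18/49 + 117) + 6570 = 5715/49 + 6570 = 327645/49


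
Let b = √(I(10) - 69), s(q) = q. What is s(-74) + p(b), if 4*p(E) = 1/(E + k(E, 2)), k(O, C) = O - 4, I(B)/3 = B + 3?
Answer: -10065/136 - I*√30/272 ≈ -74.007 - 0.020137*I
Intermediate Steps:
I(B) = 9 + 3*B (I(B) = 3*(B + 3) = 3*(3 + B) = 9 + 3*B)
k(O, C) = -4 + O
b = I*√30 (b = √((9 + 3*10) - 69) = √((9 + 30) - 69) = √(39 - 69) = √(-30) = I*√30 ≈ 5.4772*I)
p(E) = 1/(4*(-4 + 2*E)) (p(E) = 1/(4*(E + (-4 + E))) = 1/(4*(-4 + 2*E)))
s(-74) + p(b) = -74 + 1/(8*(-2 + I*√30))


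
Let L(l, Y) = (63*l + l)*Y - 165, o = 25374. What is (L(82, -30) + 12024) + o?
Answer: -120207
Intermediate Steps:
L(l, Y) = -165 + 64*Y*l (L(l, Y) = (64*l)*Y - 165 = 64*Y*l - 165 = -165 + 64*Y*l)
(L(82, -30) + 12024) + o = ((-165 + 64*(-30)*82) + 12024) + 25374 = ((-165 - 157440) + 12024) + 25374 = (-157605 + 12024) + 25374 = -145581 + 25374 = -120207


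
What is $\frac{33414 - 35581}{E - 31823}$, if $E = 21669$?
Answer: $\frac{2167}{10154} \approx 0.21341$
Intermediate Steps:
$\frac{33414 - 35581}{E - 31823} = \frac{33414 - 35581}{21669 - 31823} = - \frac{2167}{-10154} = \left(-2167\right) \left(- \frac{1}{10154}\right) = \frac{2167}{10154}$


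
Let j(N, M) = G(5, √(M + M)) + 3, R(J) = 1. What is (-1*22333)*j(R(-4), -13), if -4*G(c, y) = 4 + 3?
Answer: -111665/4 ≈ -27916.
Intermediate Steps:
G(c, y) = -7/4 (G(c, y) = -(4 + 3)/4 = -¼*7 = -7/4)
j(N, M) = 5/4 (j(N, M) = -7/4 + 3 = 5/4)
(-1*22333)*j(R(-4), -13) = -1*22333*(5/4) = -22333*5/4 = -111665/4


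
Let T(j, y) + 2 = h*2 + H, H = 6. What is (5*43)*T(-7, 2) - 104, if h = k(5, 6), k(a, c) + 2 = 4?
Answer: 1616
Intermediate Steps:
k(a, c) = 2 (k(a, c) = -2 + 4 = 2)
h = 2
T(j, y) = 8 (T(j, y) = -2 + (2*2 + 6) = -2 + (4 + 6) = -2 + 10 = 8)
(5*43)*T(-7, 2) - 104 = (5*43)*8 - 104 = 215*8 - 104 = 1720 - 104 = 1616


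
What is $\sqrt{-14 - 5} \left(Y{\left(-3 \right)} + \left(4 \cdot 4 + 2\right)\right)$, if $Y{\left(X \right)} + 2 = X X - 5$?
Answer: $20 i \sqrt{19} \approx 87.178 i$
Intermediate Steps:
$Y{\left(X \right)} = -7 + X^{2}$ ($Y{\left(X \right)} = -2 + \left(X X - 5\right) = -2 + \left(X^{2} - 5\right) = -2 + \left(-5 + X^{2}\right) = -7 + X^{2}$)
$\sqrt{-14 - 5} \left(Y{\left(-3 \right)} + \left(4 \cdot 4 + 2\right)\right) = \sqrt{-14 - 5} \left(\left(-7 + \left(-3\right)^{2}\right) + \left(4 \cdot 4 + 2\right)\right) = \sqrt{-19} \left(\left(-7 + 9\right) + \left(16 + 2\right)\right) = i \sqrt{19} \left(2 + 18\right) = i \sqrt{19} \cdot 20 = 20 i \sqrt{19}$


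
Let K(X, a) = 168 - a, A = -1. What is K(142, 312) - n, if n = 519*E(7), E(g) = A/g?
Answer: -489/7 ≈ -69.857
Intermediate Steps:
E(g) = -1/g
n = -519/7 (n = 519*(-1/7) = 519*(-1*⅐) = 519*(-⅐) = -519/7 ≈ -74.143)
K(142, 312) - n = (168 - 1*312) - 1*(-519/7) = (168 - 312) + 519/7 = -144 + 519/7 = -489/7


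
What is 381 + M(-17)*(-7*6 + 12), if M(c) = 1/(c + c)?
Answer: 6492/17 ≈ 381.88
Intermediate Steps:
M(c) = 1/(2*c)
381 + M(-17)*(-7*6 + 12) = 381 + ((½)/(-17))*(-7*6 + 12) = 381 + ((½)*(-1/17))*(-42 + 12) = 381 - 1/34*(-30) = 381 + 15/17 = 6492/17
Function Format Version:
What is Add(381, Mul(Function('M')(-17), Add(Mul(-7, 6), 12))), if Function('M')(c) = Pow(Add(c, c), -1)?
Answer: Rational(6492, 17) ≈ 381.88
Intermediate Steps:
Function('M')(c) = Mul(Rational(1, 2), Pow(c, -1)) (Function('M')(c) = Pow(Mul(2, c), -1) = Mul(Rational(1, 2), Pow(c, -1)))
Add(381, Mul(Function('M')(-17), Add(Mul(-7, 6), 12))) = Add(381, Mul(Mul(Rational(1, 2), Pow(-17, -1)), Add(Mul(-7, 6), 12))) = Add(381, Mul(Mul(Rational(1, 2), Rational(-1, 17)), Add(-42, 12))) = Add(381, Mul(Rational(-1, 34), -30)) = Add(381, Rational(15, 17)) = Rational(6492, 17)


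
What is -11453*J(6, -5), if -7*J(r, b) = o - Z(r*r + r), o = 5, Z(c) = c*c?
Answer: -20145827/7 ≈ -2.8780e+6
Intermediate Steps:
Z(c) = c**2
J(r, b) = -5/7 + (r + r**2)**2/7 (J(r, b) = -(5 - (r*r + r)**2)/7 = -(5 - (r**2 + r)**2)/7 = -(5 - (r + r**2)**2)/7 = -5/7 + (r + r**2)**2/7)
-11453*J(6, -5) = -11453*(-5/7 + (1/7)*6**2*(1 + 6)**2) = -11453*(-5/7 + (1/7)*36*7**2) = -11453*(-5/7 + (1/7)*36*49) = -11453*(-5/7 + 252) = -11453*1759/7 = -20145827/7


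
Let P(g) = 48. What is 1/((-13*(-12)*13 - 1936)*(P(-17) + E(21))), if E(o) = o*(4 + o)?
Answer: 1/52716 ≈ 1.8970e-5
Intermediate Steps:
1/((-13*(-12)*13 - 1936)*(P(-17) + E(21))) = 1/((-13*(-12)*13 - 1936)*(48 + 21*(4 + 21))) = 1/((156*13 - 1936)*(48 + 21*25)) = 1/((2028 - 1936)*(48 + 525)) = 1/(92*573) = 1/52716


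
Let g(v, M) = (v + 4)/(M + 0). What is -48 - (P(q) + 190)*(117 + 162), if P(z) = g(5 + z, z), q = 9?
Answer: -53616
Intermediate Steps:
g(v, M) = (4 + v)/M
P(z) = (9 + z)/z (P(z) = (4 + (5 + z))/z = (9 + z)/z)
-48 - (P(q) + 190)*(117 + 162) = -48 - ((9 + 9)/9 + 190)*(117 + 162) = -48 - ((⅑)*18 + 190)*279 = -48 - (2 + 190)*279 = -48 - 192*279 = -48 - 1*53568 = -48 - 53568 = -53616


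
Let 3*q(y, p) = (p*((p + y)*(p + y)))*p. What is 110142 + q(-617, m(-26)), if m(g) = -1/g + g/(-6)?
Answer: 277747496143081/111045168 ≈ 2.5012e+6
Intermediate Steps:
m(g) = -1/g - g/6 (m(g) = -1/g + g*(-1/6) = -1/g - g/6)
q(y, p) = p**2*(p + y)**2/3 (q(y, p) = ((p*((p + y)*(p + y)))*p)/3 = ((p*(p + y)**2)*p)/3 = (p**2*(p + y)**2)/3 = p**2*(p + y)**2/3)
110142 + q(-617, m(-26)) = 110142 + (-1/(-26) - 1/6*(-26))**2*((-1/(-26) - 1/6*(-26)) - 617)**2/3 = 110142 + (-1*(-1/26) + 13/3)**2*((-1*(-1/26) + 13/3) - 617)**2/3 = 110142 + (1/26 + 13/3)**2*((1/26 + 13/3) - 617)**2/3 = 110142 + (341/78)**2*(341/78 - 617)**2/3 = 110142 + (1/3)*(116281/6084)*(-47785/78)**2 = 110142 + (1/3)*(116281/6084)*(2283406225/6084) = 110142 + 265516759249225/111045168 = 277747496143081/111045168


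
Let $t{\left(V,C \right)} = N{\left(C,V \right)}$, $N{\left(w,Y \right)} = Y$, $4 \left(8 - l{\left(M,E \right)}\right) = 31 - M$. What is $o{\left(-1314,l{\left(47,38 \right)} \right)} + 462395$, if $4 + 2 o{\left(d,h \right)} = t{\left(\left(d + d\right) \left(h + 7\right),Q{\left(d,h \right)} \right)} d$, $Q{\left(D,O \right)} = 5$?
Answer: $33267717$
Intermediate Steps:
$l{\left(M,E \right)} = \frac{1}{4} + \frac{M}{4}$ ($l{\left(M,E \right)} = 8 - \frac{31 - M}{4} = 8 + \left(- \frac{31}{4} + \frac{M}{4}\right) = \frac{1}{4} + \frac{M}{4}$)
$t{\left(V,C \right)} = V$
$o{\left(d,h \right)} = -2 + d^{2} \left(7 + h\right)$ ($o{\left(d,h \right)} = -2 + \frac{\left(d + d\right) \left(h + 7\right) d}{2} = -2 + \frac{2 d \left(7 + h\right) d}{2} = -2 + \frac{2 d^{2} \left(7 + h\right)}{2} = -2 + d^{2} \left(7 + h\right)$)
$o{\left(-1314,l{\left(47,38 \right)} \right)} + 462395 = \left(-2 + \left(-1314\right)^{2} \left(7 + \left(\frac{1}{4} + \frac{1}{4} \cdot 47\right)\right)\right) + 462395 = \left(-2 + 1726596 \left(7 + \left(\frac{1}{4} + \frac{47}{4}\right)\right)\right) + 462395 = \left(-2 + 1726596 \left(7 + 12\right)\right) + 462395 = \left(-2 + 1726596 \cdot 19\right) + 462395 = \left(-2 + 32805324\right) + 462395 = 32805322 + 462395 = 33267717$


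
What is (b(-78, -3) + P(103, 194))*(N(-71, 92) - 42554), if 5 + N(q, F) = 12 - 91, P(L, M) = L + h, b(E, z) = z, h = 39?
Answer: -5926682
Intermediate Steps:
P(L, M) = 39 + L (P(L, M) = L + 39 = 39 + L)
N(q, F) = -84 (N(q, F) = -5 + (12 - 91) = -5 - 79 = -84)
(b(-78, -3) + P(103, 194))*(N(-71, 92) - 42554) = (-3 + (39 + 103))*(-84 - 42554) = (-3 + 142)*(-42638) = 139*(-42638) = -5926682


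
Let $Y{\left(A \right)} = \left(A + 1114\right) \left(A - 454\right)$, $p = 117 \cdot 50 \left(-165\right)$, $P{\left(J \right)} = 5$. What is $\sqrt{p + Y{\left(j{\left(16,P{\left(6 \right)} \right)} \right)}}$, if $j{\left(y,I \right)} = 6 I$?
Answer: $11 i \sqrt{11986} \approx 1204.3 i$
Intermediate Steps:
$p = -965250$ ($p = 5850 \left(-165\right) = -965250$)
$Y{\left(A \right)} = \left(-454 + A\right) \left(1114 + A\right)$ ($Y{\left(A \right)} = \left(1114 + A\right) \left(-454 + A\right) = \left(-454 + A\right) \left(1114 + A\right)$)
$\sqrt{p + Y{\left(j{\left(16,P{\left(6 \right)} \right)} \right)}} = \sqrt{-965250 + \left(-505756 + \left(6 \cdot 5\right)^{2} + 660 \cdot 6 \cdot 5\right)} = \sqrt{-965250 + \left(-505756 + 30^{2} + 660 \cdot 30\right)} = \sqrt{-965250 + \left(-505756 + 900 + 19800\right)} = \sqrt{-965250 - 485056} = \sqrt{-1450306} = 11 i \sqrt{11986}$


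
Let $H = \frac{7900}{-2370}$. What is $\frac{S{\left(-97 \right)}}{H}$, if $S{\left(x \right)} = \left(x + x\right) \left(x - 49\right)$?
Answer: $- \frac{42486}{5} \approx -8497.2$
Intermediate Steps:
$H = - \frac{10}{3}$ ($H = 7900 \left(- \frac{1}{2370}\right) = - \frac{10}{3} \approx -3.3333$)
$S{\left(x \right)} = 2 x \left(-49 + x\right)$
$\frac{S{\left(-97 \right)}}{H} = \frac{2 \left(-97\right) \left(-49 - 97\right)}{- \frac{10}{3}} = 2 \left(-97\right) \left(-146\right) \left(- \frac{3}{10}\right) = 28324 \left(- \frac{3}{10}\right) = - \frac{42486}{5}$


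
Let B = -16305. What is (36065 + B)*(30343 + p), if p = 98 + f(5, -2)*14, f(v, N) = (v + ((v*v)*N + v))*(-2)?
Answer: 623645360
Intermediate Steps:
f(v, N) = -4*v - 2*N*v² (f(v, N) = (v + (v²*N + v))*(-2) = (v + (N*v² + v))*(-2) = (v + (v + N*v²))*(-2) = (2*v + N*v²)*(-2) = -4*v - 2*N*v²)
p = 1218 (p = 98 - 2*5*(2 - 2*5)*14 = 98 - 2*5*(2 - 10)*14 = 98 - 2*5*(-8)*14 = 98 + 80*14 = 98 + 1120 = 1218)
(36065 + B)*(30343 + p) = (36065 - 16305)*(30343 + 1218) = 19760*31561 = 623645360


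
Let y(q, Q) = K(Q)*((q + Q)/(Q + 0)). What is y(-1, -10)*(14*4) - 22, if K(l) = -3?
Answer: -1034/5 ≈ -206.80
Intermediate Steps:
y(q, Q) = -3*(Q + q)/Q (y(q, Q) = -3*(q + Q)/(Q + 0) = -3*(Q + q)/Q)
y(-1, -10)*(14*4) - 22 = (-3 - 3*(-1)/(-10))*(14*4) - 22 = (-3 - 3*(-1)*(-⅒))*56 - 22 = (-3 - 3/10)*56 - 22 = -33/10*56 - 22 = -924/5 - 22 = -1034/5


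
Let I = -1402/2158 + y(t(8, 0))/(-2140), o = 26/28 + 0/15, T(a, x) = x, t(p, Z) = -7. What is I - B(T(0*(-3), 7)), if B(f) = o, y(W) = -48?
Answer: -12573663/8081710 ≈ -1.5558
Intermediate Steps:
o = 13/14 (o = 26*(1/28) + 0*(1/15) = 13/14 + 0 = 13/14 ≈ 0.92857)
B(f) = 13/14
I = -362087/577265 (I = -1402/2158 - 48/(-2140) = -1402*1/2158 - 48*(-1/2140) = -701/1079 + 12/535 = -362087/577265 ≈ -0.62725)
I - B(T(0*(-3), 7)) = -362087/577265 - 1*13/14 = -362087/577265 - 13/14 = -12573663/8081710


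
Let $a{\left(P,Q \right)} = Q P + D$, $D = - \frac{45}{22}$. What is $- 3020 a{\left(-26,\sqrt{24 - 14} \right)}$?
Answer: $\frac{67950}{11} + 78520 \sqrt{10} \approx 2.5448 \cdot 10^{5}$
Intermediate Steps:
$D = - \frac{45}{22}$ ($D = \left(-45\right) \frac{1}{22} = - \frac{45}{22} \approx -2.0455$)
$a{\left(P,Q \right)} = - \frac{45}{22} + P Q$ ($a{\left(P,Q \right)} = Q P - \frac{45}{22} = P Q - \frac{45}{22} = - \frac{45}{22} + P Q$)
$- 3020 a{\left(-26,\sqrt{24 - 14} \right)} = - 3020 \left(- \frac{45}{22} - 26 \sqrt{24 - 14}\right) = - 3020 \left(- \frac{45}{22} - 26 \sqrt{10}\right) = \frac{67950}{11} + 78520 \sqrt{10}$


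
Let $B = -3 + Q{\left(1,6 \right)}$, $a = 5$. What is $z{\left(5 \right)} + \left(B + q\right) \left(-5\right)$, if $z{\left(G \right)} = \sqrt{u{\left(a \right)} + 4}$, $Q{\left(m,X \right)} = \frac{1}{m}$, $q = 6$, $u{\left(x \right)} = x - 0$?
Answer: $-17$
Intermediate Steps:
$u{\left(x \right)} = x$ ($u{\left(x \right)} = x + 0 = x$)
$B = -2$ ($B = -3 + 1^{-1} = -3 + 1 = -2$)
$z{\left(G \right)} = 3$ ($z{\left(G \right)} = \sqrt{5 + 4} = \sqrt{9} = 3$)
$z{\left(5 \right)} + \left(B + q\right) \left(-5\right) = 3 + \left(-2 + 6\right) \left(-5\right) = 3 + 4 \left(-5\right) = 3 - 20 = -17$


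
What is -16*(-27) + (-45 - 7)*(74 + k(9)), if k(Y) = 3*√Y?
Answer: -3884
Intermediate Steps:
-16*(-27) + (-45 - 7)*(74 + k(9)) = -16*(-27) + (-45 - 7)*(74 + 3*√9) = 432 - 52*(74 + 3*3) = 432 - 52*(74 + 9) = 432 - 52*83 = 432 - 4316 = -3884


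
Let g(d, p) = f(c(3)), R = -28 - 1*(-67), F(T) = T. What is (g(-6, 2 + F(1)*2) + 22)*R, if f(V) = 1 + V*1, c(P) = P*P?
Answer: 1248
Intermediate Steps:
c(P) = P²
f(V) = 1 + V
R = 39 (R = -28 + 67 = 39)
g(d, p) = 10 (g(d, p) = 1 + 3² = 1 + 9 = 10)
(g(-6, 2 + F(1)*2) + 22)*R = (10 + 22)*39 = 32*39 = 1248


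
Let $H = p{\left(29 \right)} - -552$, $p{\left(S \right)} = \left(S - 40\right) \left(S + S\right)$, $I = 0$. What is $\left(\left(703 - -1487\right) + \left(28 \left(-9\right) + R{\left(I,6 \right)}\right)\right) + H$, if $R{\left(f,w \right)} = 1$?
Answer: $1853$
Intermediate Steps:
$p{\left(S \right)} = 2 S \left(-40 + S\right)$ ($p{\left(S \right)} = \left(-40 + S\right) 2 S = 2 S \left(-40 + S\right)$)
$H = -86$ ($H = 2 \cdot 29 \left(-40 + 29\right) - -552 = 2 \cdot 29 \left(-11\right) + 552 = -638 + 552 = -86$)
$\left(\left(703 - -1487\right) + \left(28 \left(-9\right) + R{\left(I,6 \right)}\right)\right) + H = \left(\left(703 - -1487\right) + \left(28 \left(-9\right) + 1\right)\right) - 86 = \left(\left(703 + 1487\right) + \left(-252 + 1\right)\right) - 86 = \left(2190 - 251\right) - 86 = 1939 - 86 = 1853$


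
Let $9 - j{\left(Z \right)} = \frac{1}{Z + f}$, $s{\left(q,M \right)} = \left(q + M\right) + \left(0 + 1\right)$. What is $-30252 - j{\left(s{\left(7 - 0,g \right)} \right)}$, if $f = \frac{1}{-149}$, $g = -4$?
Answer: $- \frac{18005146}{595} \approx -30261.0$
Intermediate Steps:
$s{\left(q,M \right)} = 1 + M + q$ ($s{\left(q,M \right)} = \left(M + q\right) + 1 = 1 + M + q$)
$f = - \frac{1}{149} \approx -0.0067114$
$j{\left(Z \right)} = 9 - \frac{1}{- \frac{1}{149} + Z}$ ($j{\left(Z \right)} = 9 - \frac{1}{Z - \frac{1}{149}} = 9 - \frac{1}{- \frac{1}{149} + Z}$)
$-30252 - j{\left(s{\left(7 - 0,g \right)} \right)} = -30252 - \frac{-158 + 1341 \left(1 - 4 + \left(7 - 0\right)\right)}{-1 + 149 \left(1 - 4 + \left(7 - 0\right)\right)} = -30252 - \frac{-158 + 1341 \left(1 - 4 + \left(7 + 0\right)\right)}{-1 + 149 \left(1 - 4 + \left(7 + 0\right)\right)} = -30252 - \frac{-158 + 1341 \left(1 - 4 + 7\right)}{-1 + 149 \left(1 - 4 + 7\right)} = -30252 - \frac{-158 + 1341 \cdot 4}{-1 + 149 \cdot 4} = -30252 - \frac{-158 + 5364}{-1 + 596} = -30252 - \frac{1}{595} \cdot 5206 = -30252 - \frac{5206}{595} = - \frac{18005146}{595}$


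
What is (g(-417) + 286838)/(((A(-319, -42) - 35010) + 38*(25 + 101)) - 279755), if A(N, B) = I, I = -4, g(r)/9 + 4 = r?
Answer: -283049/309981 ≈ -0.91312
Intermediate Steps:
g(r) = -36 + 9*r
A(N, B) = -4
(g(-417) + 286838)/(((A(-319, -42) - 35010) + 38*(25 + 101)) - 279755) = ((-36 + 9*(-417)) + 286838)/(((-4 - 35010) + 38*(25 + 101)) - 279755) = ((-36 - 3753) + 286838)/((-35014 + 38*126) - 279755) = (-3789 + 286838)/((-35014 + 4788) - 279755) = 283049/(-30226 - 279755) = 283049/(-309981) = 283049*(-1/309981) = -283049/309981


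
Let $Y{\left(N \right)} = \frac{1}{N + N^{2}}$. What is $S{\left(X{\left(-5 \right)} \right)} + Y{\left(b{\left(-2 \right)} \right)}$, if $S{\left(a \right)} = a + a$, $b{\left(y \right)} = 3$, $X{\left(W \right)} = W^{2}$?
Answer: $\frac{601}{12} \approx 50.083$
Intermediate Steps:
$S{\left(a \right)} = 2 a$
$S{\left(X{\left(-5 \right)} \right)} + Y{\left(b{\left(-2 \right)} \right)} = 2 \left(-5\right)^{2} + \frac{1}{3 \left(1 + 3\right)} = 2 \cdot 25 + \frac{1}{3 \cdot 4} = 50 + \frac{1}{3} \cdot \frac{1}{4} = 50 + \frac{1}{12} = \frac{601}{12}$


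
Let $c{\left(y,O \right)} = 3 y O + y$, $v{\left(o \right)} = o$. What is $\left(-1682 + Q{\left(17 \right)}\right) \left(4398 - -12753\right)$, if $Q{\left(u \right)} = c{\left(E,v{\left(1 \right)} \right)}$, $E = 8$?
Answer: $-28299150$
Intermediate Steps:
$c{\left(y,O \right)} = y + 3 O y$ ($c{\left(y,O \right)} = 3 O y + y = y + 3 O y$)
$Q{\left(u \right)} = 32$ ($Q{\left(u \right)} = 8 \left(1 + 3 \cdot 1\right) = 8 \left(1 + 3\right) = 8 \cdot 4 = 32$)
$\left(-1682 + Q{\left(17 \right)}\right) \left(4398 - -12753\right) = \left(-1682 + 32\right) \left(4398 - -12753\right) = - 1650 \left(4398 + 12753\right) = \left(-1650\right) 17151 = -28299150$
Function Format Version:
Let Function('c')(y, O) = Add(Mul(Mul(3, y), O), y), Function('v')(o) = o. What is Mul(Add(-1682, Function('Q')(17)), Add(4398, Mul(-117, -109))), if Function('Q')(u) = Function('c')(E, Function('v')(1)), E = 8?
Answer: -28299150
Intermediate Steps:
Function('c')(y, O) = Add(y, Mul(3, O, y)) (Function('c')(y, O) = Add(Mul(3, O, y), y) = Add(y, Mul(3, O, y)))
Function('Q')(u) = 32 (Function('Q')(u) = Mul(8, Add(1, Mul(3, 1))) = Mul(8, Add(1, 3)) = Mul(8, 4) = 32)
Mul(Add(-1682, Function('Q')(17)), Add(4398, Mul(-117, -109))) = Mul(Add(-1682, 32), Add(4398, Mul(-117, -109))) = Mul(-1650, Add(4398, 12753)) = Mul(-1650, 17151) = -28299150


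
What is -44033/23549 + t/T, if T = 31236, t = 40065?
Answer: -143974701/245192188 ≈ -0.58719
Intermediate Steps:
-44033/23549 + t/T = -44033/23549 + 40065/31236 = -44033*1/23549 + 40065*(1/31236) = -44033/23549 + 13355/10412 = -143974701/245192188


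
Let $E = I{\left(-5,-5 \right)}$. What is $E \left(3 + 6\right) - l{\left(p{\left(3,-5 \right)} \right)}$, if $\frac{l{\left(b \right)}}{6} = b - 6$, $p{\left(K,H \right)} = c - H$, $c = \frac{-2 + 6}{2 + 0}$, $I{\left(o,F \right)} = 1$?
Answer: $3$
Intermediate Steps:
$E = 1$
$c = 2$ ($c = \frac{4}{2} = 4 \cdot \frac{1}{2} = 2$)
$p{\left(K,H \right)} = 2 - H$
$l{\left(b \right)} = -36 + 6 b$ ($l{\left(b \right)} = 6 \left(b - 6\right) = 6 \left(-6 + b\right) = -36 + 6 b$)
$E \left(3 + 6\right) - l{\left(p{\left(3,-5 \right)} \right)} = 1 \left(3 + 6\right) - \left(-36 + 6 \left(2 - -5\right)\right) = 1 \cdot 9 - \left(-36 + 6 \left(2 + 5\right)\right) = 9 - \left(-36 + 6 \cdot 7\right) = 9 - \left(-36 + 42\right) = 9 - 6 = 3$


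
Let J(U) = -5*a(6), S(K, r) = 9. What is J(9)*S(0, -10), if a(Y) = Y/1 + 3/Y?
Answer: -585/2 ≈ -292.50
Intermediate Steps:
a(Y) = Y + 3/Y (a(Y) = Y*1 + 3/Y = Y + 3/Y)
J(U) = -65/2 (J(U) = -5*(6 + 3/6) = -5*(6 + 3*(⅙)) = -5*(6 + ½) = -5*13/2 = -65/2)
J(9)*S(0, -10) = -65/2*9 = -585/2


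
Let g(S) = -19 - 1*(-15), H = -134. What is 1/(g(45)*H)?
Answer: 1/536 ≈ 0.0018657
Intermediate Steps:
g(S) = -4 (g(S) = -19 + 15 = -4)
1/(g(45)*H) = 1/(-4*(-134)) = 1/536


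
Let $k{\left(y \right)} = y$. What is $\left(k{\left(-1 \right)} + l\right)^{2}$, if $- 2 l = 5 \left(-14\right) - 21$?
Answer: $\frac{7921}{4} \approx 1980.3$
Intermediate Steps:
$l = \frac{91}{2}$ ($l = - \frac{5 \left(-14\right) - 21}{2} = - \frac{-70 - 21}{2} = \left(- \frac{1}{2}\right) \left(-91\right) = \frac{91}{2} \approx 45.5$)
$\left(k{\left(-1 \right)} + l\right)^{2} = \left(-1 + \frac{91}{2}\right)^{2} = \left(\frac{89}{2}\right)^{2} = \frac{7921}{4}$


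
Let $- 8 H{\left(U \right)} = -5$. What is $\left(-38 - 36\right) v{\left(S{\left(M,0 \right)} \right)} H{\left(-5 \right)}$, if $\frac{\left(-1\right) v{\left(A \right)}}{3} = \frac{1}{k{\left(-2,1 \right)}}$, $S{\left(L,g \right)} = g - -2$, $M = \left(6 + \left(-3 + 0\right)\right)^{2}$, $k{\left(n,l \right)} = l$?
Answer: $\frac{555}{4} \approx 138.75$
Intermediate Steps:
$M = 9$ ($M = \left(6 - 3\right)^{2} = 3^{2} = 9$)
$H{\left(U \right)} = \frac{5}{8}$ ($H{\left(U \right)} = \left(- \frac{1}{8}\right) \left(-5\right) = \frac{5}{8}$)
$S{\left(L,g \right)} = 2 + g$ ($S{\left(L,g \right)} = g + 2 = 2 + g$)
$v{\left(A \right)} = -3$ ($v{\left(A \right)} = - \frac{3}{1} = \left(-3\right) 1 = -3$)
$\left(-38 - 36\right) v{\left(S{\left(M,0 \right)} \right)} H{\left(-5 \right)} = \left(-38 - 36\right) \left(-3\right) \frac{5}{8} = \left(-74\right) \left(-3\right) \frac{5}{8} = 222 \cdot \frac{5}{8} = \frac{555}{4}$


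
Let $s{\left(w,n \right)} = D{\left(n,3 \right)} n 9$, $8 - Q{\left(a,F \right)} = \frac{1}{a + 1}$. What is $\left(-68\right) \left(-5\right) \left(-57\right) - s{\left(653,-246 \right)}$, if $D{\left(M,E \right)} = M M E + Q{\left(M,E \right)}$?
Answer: $\frac{98476675194}{245} \approx 4.0195 \cdot 10^{8}$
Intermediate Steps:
$Q{\left(a,F \right)} = 8 - \frac{1}{1 + a}$ ($Q{\left(a,F \right)} = 8 - \frac{1}{a + 1} = 8 - \frac{1}{1 + a}$)
$D{\left(M,E \right)} = E M^{2} + \frac{7 + 8 M}{1 + M}$ ($D{\left(M,E \right)} = M M E + \frac{7 + 8 M}{1 + M} = M^{2} E + \frac{7 + 8 M}{1 + M} = E M^{2} + \frac{7 + 8 M}{1 + M}$)
$s{\left(w,n \right)} = \frac{9 n \left(7 + 8 n + 3 n^{2} \left(1 + n\right)\right)}{1 + n}$ ($s{\left(w,n \right)} = \frac{7 + 8 n + 3 n^{2} \left(1 + n\right)}{1 + n} n 9 = \frac{n \left(7 + 8 n + 3 n^{2} \left(1 + n\right)\right)}{1 + n} 9 = \frac{9 n \left(7 + 8 n + 3 n^{2} \left(1 + n\right)\right)}{1 + n}$)
$\left(-68\right) \left(-5\right) \left(-57\right) - s{\left(653,-246 \right)} = \left(-68\right) \left(-5\right) \left(-57\right) - 9 \left(-246\right) \frac{1}{1 - 246} \left(7 + 8 \left(-246\right) + 3 \left(-246\right)^{2} \left(1 - 246\right)\right) = 340 \left(-57\right) - 9 \left(-246\right) \frac{1}{-245} \left(7 - 1968 + 3 \cdot 60516 \left(-245\right)\right) = -19380 - 9 \left(-246\right) \left(- \frac{1}{245}\right) \left(7 - 1968 - 44479260\right) = -19380 - 9 \left(-246\right) \left(- \frac{1}{245}\right) \left(-44481221\right) = -19380 - - \frac{98481423294}{245} = -19380 + \frac{98481423294}{245} = \frac{98476675194}{245}$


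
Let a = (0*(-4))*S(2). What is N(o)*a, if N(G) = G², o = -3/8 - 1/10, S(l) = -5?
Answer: 0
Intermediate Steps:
o = -19/40 (o = -3*⅛ - 1*⅒ = -3/8 - ⅒ = -19/40 ≈ -0.47500)
a = 0 (a = (0*(-4))*(-5) = 0*(-5) = 0)
N(o)*a = (-19/40)²*0 = (361/1600)*0 = 0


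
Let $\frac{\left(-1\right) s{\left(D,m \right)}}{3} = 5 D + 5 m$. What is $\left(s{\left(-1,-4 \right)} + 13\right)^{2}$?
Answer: $7744$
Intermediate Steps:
$s{\left(D,m \right)} = - 15 D - 15 m$ ($s{\left(D,m \right)} = - 3 \left(5 D + 5 m\right) = - 15 D - 15 m$)
$\left(s{\left(-1,-4 \right)} + 13\right)^{2} = \left(\left(\left(-15\right) \left(-1\right) - -60\right) + 13\right)^{2} = \left(\left(15 + 60\right) + 13\right)^{2} = \left(75 + 13\right)^{2} = 88^{2} = 7744$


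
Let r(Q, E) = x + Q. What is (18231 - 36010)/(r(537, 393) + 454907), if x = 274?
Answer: -17779/455718 ≈ -0.039013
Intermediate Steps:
r(Q, E) = 274 + Q
(18231 - 36010)/(r(537, 393) + 454907) = (18231 - 36010)/((274 + 537) + 454907) = -17779/(811 + 454907) = -17779/455718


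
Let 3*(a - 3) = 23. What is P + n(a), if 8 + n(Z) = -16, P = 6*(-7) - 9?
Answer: -75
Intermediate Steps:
a = 32/3 (a = 3 + (1/3)*23 = 3 + 23/3 = 32/3 ≈ 10.667)
P = -51 (P = -42 - 9 = -51)
n(Z) = -24 (n(Z) = -8 - 16 = -24)
P + n(a) = -51 - 24 = -75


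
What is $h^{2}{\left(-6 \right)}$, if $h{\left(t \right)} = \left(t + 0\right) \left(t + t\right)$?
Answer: $5184$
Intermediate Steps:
$h{\left(t \right)} = 2 t^{2}$ ($h{\left(t \right)} = t 2 t = 2 t^{2}$)
$h^{2}{\left(-6 \right)} = \left(2 \left(-6\right)^{2}\right)^{2} = \left(2 \cdot 36\right)^{2} = 72^{2} = 5184$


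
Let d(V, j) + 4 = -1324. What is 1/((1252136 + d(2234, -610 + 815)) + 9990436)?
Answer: 1/11241244 ≈ 8.8958e-8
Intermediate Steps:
d(V, j) = -1328 (d(V, j) = -4 - 1324 = -1328)
1/((1252136 + d(2234, -610 + 815)) + 9990436) = 1/((1252136 - 1328) + 9990436) = 1/(1250808 + 9990436) = 1/11241244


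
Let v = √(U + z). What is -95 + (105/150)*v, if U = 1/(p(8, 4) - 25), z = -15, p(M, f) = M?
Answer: -95 + 56*I*√17/85 ≈ -95.0 + 2.7164*I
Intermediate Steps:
U = -1/17 (U = 1/(8 - 25) = 1/(-17) = -1/17 ≈ -0.058824)
v = 16*I*√17/17 (v = √(-1/17 - 15) = √(-256/17) = 16*I*√17/17 ≈ 3.8806*I)
-95 + (105/150)*v = -95 + (105/150)*(16*I*√17/17) = -95 + (105*(1/150))*(16*I*√17/17) = -95 + 7*(16*I*√17/17)/10 = -95 + 56*I*√17/85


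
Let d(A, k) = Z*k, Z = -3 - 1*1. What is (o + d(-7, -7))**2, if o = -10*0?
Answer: 784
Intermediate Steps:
Z = -4 (Z = -3 - 1 = -4)
d(A, k) = -4*k
o = 0
(o + d(-7, -7))**2 = (0 - 4*(-7))**2 = (0 + 28)**2 = 28**2 = 784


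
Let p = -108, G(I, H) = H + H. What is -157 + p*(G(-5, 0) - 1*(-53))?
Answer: -5881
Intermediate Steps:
G(I, H) = 2*H
-157 + p*(G(-5, 0) - 1*(-53)) = -157 - 108*(2*0 - 1*(-53)) = -157 - 108*(0 + 53) = -157 - 108*53 = -157 - 5724 = -5881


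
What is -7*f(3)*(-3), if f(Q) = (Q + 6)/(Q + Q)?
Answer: 63/2 ≈ 31.500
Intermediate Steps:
f(Q) = (6 + Q)/(2*Q) (f(Q) = (6 + Q)/((2*Q)) = (6 + Q)*(1/(2*Q)) = (6 + Q)/(2*Q))
-7*f(3)*(-3) = -7*(6 + 3)/(2*3)*(-3) = -7*9/(2*3)*(-3) = -7*3/2*(-3) = -21/2*(-3) = 63/2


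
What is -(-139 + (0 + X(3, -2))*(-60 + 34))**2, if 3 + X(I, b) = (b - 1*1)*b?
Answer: -47089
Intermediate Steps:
X(I, b) = -3 + b*(-1 + b) (X(I, b) = -3 + (b - 1*1)*b = -3 + (b - 1)*b = -3 + (-1 + b)*b = -3 + b*(-1 + b))
-(-139 + (0 + X(3, -2))*(-60 + 34))**2 = -(-139 + (0 + (-3 + (-2)**2 - 1*(-2)))*(-60 + 34))**2 = -(-139 + (0 + (-3 + 4 + 2))*(-26))**2 = -(-139 + (0 + 3)*(-26))**2 = -(-139 + 3*(-26))**2 = -(-139 - 78)**2 = -1*(-217)**2 = -1*47089 = -47089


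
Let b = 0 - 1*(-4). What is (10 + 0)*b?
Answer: 40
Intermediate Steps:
b = 4 (b = 0 + 4 = 4)
(10 + 0)*b = (10 + 0)*4 = 10*4 = 40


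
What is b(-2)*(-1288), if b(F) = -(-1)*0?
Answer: 0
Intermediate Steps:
b(F) = 0 (b(F) = -1*0 = 0)
b(-2)*(-1288) = 0*(-1288) = 0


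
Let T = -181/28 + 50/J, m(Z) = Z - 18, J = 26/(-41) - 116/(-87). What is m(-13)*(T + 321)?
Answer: -14408831/1204 ≈ -11967.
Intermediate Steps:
J = 86/123 (J = 26*(-1/41) - 116*(-1/87) = -26/41 + 4/3 = 86/123 ≈ 0.69919)
m(Z) = -18 + Z
T = 78317/1204 (T = -181/28 + 50/(86/123) = -181*1/28 + 50*(123/86) = -181/28 + 3075/43 = 78317/1204 ≈ 65.047)
m(-13)*(T + 321) = (-18 - 13)*(78317/1204 + 321) = -31*464801/1204 = -14408831/1204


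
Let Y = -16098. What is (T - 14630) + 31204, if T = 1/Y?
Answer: 266808251/16098 ≈ 16574.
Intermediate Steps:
T = -1/16098 (T = 1/(-16098) = -1/16098 ≈ -6.2120e-5)
(T - 14630) + 31204 = (-1/16098 - 14630) + 31204 = -235513741/16098 + 31204 = 266808251/16098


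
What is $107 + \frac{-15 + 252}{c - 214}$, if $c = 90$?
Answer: $\frac{13031}{124} \approx 105.09$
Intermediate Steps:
$107 + \frac{-15 + 252}{c - 214} = 107 + \frac{-15 + 252}{90 - 214} = 107 + \frac{237}{-124} = 107 + 237 \left(- \frac{1}{124}\right) = 107 - \frac{237}{124} = \frac{13031}{124}$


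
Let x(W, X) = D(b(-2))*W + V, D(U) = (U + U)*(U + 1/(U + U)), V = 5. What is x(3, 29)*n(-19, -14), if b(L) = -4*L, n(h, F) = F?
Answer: -5488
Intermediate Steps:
D(U) = 2*U*(U + 1/(2*U)) (D(U) = (2*U)*(U + 1/(2*U)) = 2*U*(U + 1/(2*U)))
x(W, X) = 5 + 129*W (x(W, X) = (1 + 2*(-4*(-2))²)*W + 5 = (1 + 2*8²)*W + 5 = (1 + 2*64)*W + 5 = (1 + 128)*W + 5 = 129*W + 5 = 5 + 129*W)
x(3, 29)*n(-19, -14) = (5 + 129*3)*(-14) = (5 + 387)*(-14) = 392*(-14) = -5488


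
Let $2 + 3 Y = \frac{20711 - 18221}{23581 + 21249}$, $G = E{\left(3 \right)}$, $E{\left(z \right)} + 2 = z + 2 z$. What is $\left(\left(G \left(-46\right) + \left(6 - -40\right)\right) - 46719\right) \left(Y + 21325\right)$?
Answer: $- \frac{4492584273320}{4483} \approx -1.0021 \cdot 10^{9}$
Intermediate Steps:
$E{\left(z \right)} = -2 + 3 z$ ($E{\left(z \right)} = -2 + \left(z + 2 z\right) = -2 + 3 z$)
$G = 7$ ($G = -2 + 3 \cdot 3 = -2 + 9 = 7$)
$Y = - \frac{8717}{13449}$ ($Y = - \frac{2}{3} + \frac{\left(20711 - 18221\right) \frac{1}{23581 + 21249}}{3} = - \frac{2}{3} + \frac{2490 \cdot \frac{1}{44830}}{3} = - \frac{2}{3} + \frac{1}{3} \cdot \frac{249}{4483} = - \frac{2}{3} + \frac{83}{4483} = - \frac{8717}{13449} \approx -0.64815$)
$\left(\left(G \left(-46\right) + \left(6 - -40\right)\right) - 46719\right) \left(Y + 21325\right) = \left(\left(7 \left(-46\right) + \left(6 - -40\right)\right) - 46719\right) \left(- \frac{8717}{13449} + 21325\right) = \left(\left(-322 + \left(6 + 40\right)\right) - 46719\right) \frac{286791208}{13449} = \left(\left(-322 + 46\right) - 46719\right) \frac{286791208}{13449} = \left(-276 - 46719\right) \frac{286791208}{13449} = \left(-46995\right) \frac{286791208}{13449} = - \frac{4492584273320}{4483}$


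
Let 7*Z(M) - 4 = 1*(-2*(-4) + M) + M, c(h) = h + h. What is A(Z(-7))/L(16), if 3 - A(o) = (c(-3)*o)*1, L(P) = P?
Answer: 9/112 ≈ 0.080357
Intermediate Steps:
c(h) = 2*h
Z(M) = 12/7 + 2*M/7 (Z(M) = 4/7 + (1*(-2*(-4) + M) + M)/7 = 4/7 + (1*(8 + M) + M)/7 = 4/7 + ((8 + M) + M)/7 = 4/7 + (8 + 2*M)/7 = 4/7 + (8/7 + 2*M/7) = 12/7 + 2*M/7)
A(o) = 3 + 6*o (A(o) = 3 - (2*(-3))*o = 3 - (-6*o) = 3 - (-6)*o = 3 + 6*o)
A(Z(-7))/L(16) = (3 + 6*(12/7 + (2/7)*(-7)))/16 = (3 + 6*(12/7 - 2))*(1/16) = (3 + 6*(-2/7))*(1/16) = (3 - 12/7)*(1/16) = (9/7)*(1/16) = 9/112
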